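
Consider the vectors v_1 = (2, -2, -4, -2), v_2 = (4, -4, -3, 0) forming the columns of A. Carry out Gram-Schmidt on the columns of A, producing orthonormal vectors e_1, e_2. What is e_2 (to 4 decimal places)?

e_1 = v_1/‖v_1‖ = (2, -2, -4, -2)/5.2915 = (0.3780, -0.3780, -0.7559, -0.3780).
r_{12} = e_1·v_2 = 5.2915.
u_2 = v_2 − 5.2915·e_1 = (2.0000, -2.0000, 1.0000, 2.0000).
‖u_2‖ = 3.6056, so e_2 = (0.5547, -0.5547, 0.2774, 0.5547).

e_2 = (0.5547, -0.5547, 0.2774, 0.5547)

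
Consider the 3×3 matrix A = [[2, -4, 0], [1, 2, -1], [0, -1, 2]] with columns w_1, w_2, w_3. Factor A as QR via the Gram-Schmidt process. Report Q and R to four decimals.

e_1 = w_1/‖w_1‖ = (2, 1, 0)/2.2361 = (0.8944, 0.4472, 0.0000).
r_{12} = e_1·w_2 = -2.6833.
u_2 = w_2 + 2.6833·e_1 = (-1.6000, 3.2000, -1.0000).
‖u_2‖ = 3.7148, so e_2 = (-0.4307, 0.8614, -0.2692).
r_{13} = e_1·w_3 = -0.4472; r_{23} = e_2·w_3 = -1.3998.
u_3 = w_3 + 0.4472·e_1 + 1.3998·e_2 = (-0.2029, 0.4058, 1.6232).
‖u_3‖ = 1.6854, so e_3 = (-0.1204, 0.2408, 0.9631).

Q = [[0.8944, -0.4307, -0.1204], [0.4472, 0.8614, 0.2408], [0.0000, -0.2692, 0.9631]], R = [[2.2361, -2.6833, -0.4472], [0.0000, 3.7148, -1.3998], [0.0000, 0.0000, 1.6854]]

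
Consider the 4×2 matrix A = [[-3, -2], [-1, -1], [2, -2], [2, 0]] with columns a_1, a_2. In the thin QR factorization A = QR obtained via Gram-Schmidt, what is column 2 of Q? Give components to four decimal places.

e_2 = (-0.5145, -0.2858, -0.8003, -0.1143)

a_1 = (-3, -1, 2, 2); ‖a_1‖ = 4.2426, so e_1 = (-0.7071, -0.2357, 0.4714, 0.4714).
e_1·a_2 = (-0.7071)·(-2) + (-0.2357)·(-1) + 0.4714·(-2) + 0.4714·0 = 0.7071.
u_2 = a_2 − 0.7071·e_1 = (-1.5000, -0.8333, -2.3333, -0.3333).
‖u_2‖ = 2.9155, so e_2 = (-0.5145, -0.2858, -0.8003, -0.1143).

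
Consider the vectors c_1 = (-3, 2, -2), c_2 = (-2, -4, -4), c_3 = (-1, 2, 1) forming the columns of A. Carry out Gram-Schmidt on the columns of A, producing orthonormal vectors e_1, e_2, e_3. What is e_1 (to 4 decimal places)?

e_1 = (-0.7276, 0.4851, -0.4851)

e_1 = c_1/‖c_1‖ = (-3, 2, -2)/4.1231 = (-0.7276, 0.4851, -0.4851).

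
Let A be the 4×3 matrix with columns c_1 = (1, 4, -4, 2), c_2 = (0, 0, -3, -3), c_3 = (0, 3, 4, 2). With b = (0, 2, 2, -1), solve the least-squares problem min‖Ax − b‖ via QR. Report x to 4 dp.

x = (-0.1862, 0.8152, 0.9198)

c_1 = (1, 4, -4, 2); ‖c_1‖ = 6.0828, so q_1 = (0.1644, 0.6576, -0.6576, 0.3288).
q_1·c_2 = 0.1644·0 + 0.6576·0 + (-0.6576)·(-3) + 0.3288·(-3) = 0.9864.
u_2 = c_2 − 0.9864·q_1 = (-0.1622, -0.6486, -2.3514, -3.3243).
‖u_2‖ = 4.1264, so q_2 = (-0.0393, -0.1572, -0.5698, -0.8056).
q_1·c_3 = 0.1644·0 + 0.6576·3 + (-0.6576)·4 + 0.3288·2 = 0.0000; q_2·c_3 = (-0.0393)·0 + (-0.1572)·3 + (-0.5698)·4 + (-0.8056)·2 = -4.3622.
u_3 = c_3 + 0.0000·q_1 + 4.3622·q_2 = (-0.1714, 2.3143, 1.5143, -1.5143).
‖u_3‖ = 3.1578, so q_3 = (-0.0543, 0.7329, 0.4795, -0.4795).
Qᵀb = (-0.3288, -0.6484, 2.9044).
Back-substitute: x_3 = 2.9044/3.1578 = 0.9198.
x_2 = (-0.6484 + 4.3622·0.9198)/4.1264 = 0.8152.
x_1 = (-0.3288 − 0.9864·0.8152 + 0.0000·0.9198)/6.0828 = -0.1862.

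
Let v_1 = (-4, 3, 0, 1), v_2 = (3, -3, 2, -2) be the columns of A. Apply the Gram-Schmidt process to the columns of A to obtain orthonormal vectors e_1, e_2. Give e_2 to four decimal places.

v_1 = (-4, 3, 0, 1); ‖v_1‖ = 5.0990, so e_1 = (-0.7845, 0.5883, 0.0000, 0.1961).
e_1·v_2 = (-0.7845)·3 + 0.5883·(-3) + 0.0000·2 + 0.1961·(-2) = -4.5107.
u_2 = v_2 + 4.5107·e_1 = (-0.5385, -0.3462, 2.0000, -1.1154).
‖u_2‖ = 2.3778, so e_2 = (-0.2265, -0.1456, 0.8411, -0.4691).

e_2 = (-0.2265, -0.1456, 0.8411, -0.4691)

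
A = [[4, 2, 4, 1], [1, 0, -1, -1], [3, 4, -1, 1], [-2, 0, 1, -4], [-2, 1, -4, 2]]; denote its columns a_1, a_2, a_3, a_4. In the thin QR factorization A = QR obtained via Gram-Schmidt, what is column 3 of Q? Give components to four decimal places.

a_1 = (4, 1, 3, -2, -2); ‖a_1‖ = 5.8310, so q_1 = (0.6860, 0.1715, 0.5145, -0.3430, -0.3430).
q_1·a_2 = 0.6860·2 + 0.1715·0 + 0.5145·4 + (-0.3430)·0 + (-0.3430)·1 = 3.0870.
u_2 = a_2 − 3.0870·q_1 = (-0.1176, -0.5294, 2.4118, 1.0588, 2.0588).
‖u_2‖ = 3.3868, so q_2 = (-0.0347, -0.1563, 0.7121, 0.3126, 0.6079).
q_1·a_3 = 0.6860·4 + 0.1715·(-1) + 0.5145·(-1) + (-0.3430)·1 + (-0.3430)·(-4) = 3.0870; q_2·a_3 = (-0.0347)·4 + (-0.1563)·(-1) + 0.7121·(-1) + 0.3126·1 + 0.6079·(-4) = -2.8137.
u_3 = a_3 − 3.0870·q_1 + 2.8137·q_2 = (1.7846, -1.9692, -0.5846, 2.9385, -1.2308).
‖u_3‖ = 4.1897, so q_3 = (0.4259, -0.4700, -0.1395, 0.7013, -0.2938).

q_3 = (0.4259, -0.4700, -0.1395, 0.7013, -0.2938)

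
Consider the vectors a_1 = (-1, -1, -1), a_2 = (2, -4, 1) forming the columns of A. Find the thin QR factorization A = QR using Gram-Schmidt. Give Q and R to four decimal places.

Q = [[-0.5774, 0.5133], [-0.5774, -0.8066], [-0.5774, 0.2933]], R = [[1.7321, 0.5774], [0.0000, 4.5461]]

a_1 = (-1, -1, -1); ‖a_1‖ = 1.7321, so q_1 = (-0.5774, -0.5774, -0.5774).
q_1·a_2 = (-0.5774)·2 + (-0.5774)·(-4) + (-0.5774)·1 = 0.5774.
u_2 = a_2 − 0.5774·q_1 = (2.3333, -3.6667, 1.3333).
‖u_2‖ = 4.5461, so q_2 = (0.5133, -0.8066, 0.2933).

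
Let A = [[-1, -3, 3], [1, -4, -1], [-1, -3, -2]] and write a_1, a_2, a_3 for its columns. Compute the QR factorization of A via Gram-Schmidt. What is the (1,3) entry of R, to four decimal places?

r_{13} = -1.1547

q_1 = a_1/‖a_1‖ = (-1, 1, -1)/1.7321 = (-0.5774, 0.5774, -0.5774).
r_{13} = q_1·a_3 = -1.1547.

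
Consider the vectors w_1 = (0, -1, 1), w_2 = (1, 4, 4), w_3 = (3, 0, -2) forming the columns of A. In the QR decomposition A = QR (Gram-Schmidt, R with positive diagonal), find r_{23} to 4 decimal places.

w_1 = (0, -1, 1); ‖w_1‖ = 1.4142, so e_1 = (0.0000, -0.7071, 0.7071).
e_1·w_2 = 0.0000·1 + (-0.7071)·4 + 0.7071·4 = 0.0000.
u_2 = w_2 + 0.0000·e_1 = (1.0000, 4.0000, 4.0000).
‖u_2‖ = 5.7446, so e_2 = (0.1741, 0.6963, 0.6963).
r_{23} = e_2·w_3 = -0.8704.

r_{23} = -0.8704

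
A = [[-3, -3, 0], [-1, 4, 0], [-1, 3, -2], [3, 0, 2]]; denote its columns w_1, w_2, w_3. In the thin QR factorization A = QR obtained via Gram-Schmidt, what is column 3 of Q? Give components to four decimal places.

e_1 = w_1/‖w_1‖ = (-3, -1, -1, 3)/4.4721 = (-0.6708, -0.2236, -0.2236, 0.6708).
r_{12} = e_1·w_2 = 0.4472.
u_2 = w_2 − 0.4472·e_1 = (-2.7000, 4.1000, 3.1000, -0.3000).
‖u_2‖ = 5.8138, so e_2 = (-0.4644, 0.7052, 0.5332, -0.0516).
r_{13} = e_1·w_3 = 1.7889; r_{23} = e_2·w_3 = -1.1696.
u_3 = w_3 − 1.7889·e_1 + 1.1696·e_2 = (0.6568, 1.2249, -0.9763, 0.7396).
‖u_3‖ = 1.8526, so e_3 = (0.3545, 0.6612, -0.5270, 0.3993).

e_3 = (0.3545, 0.6612, -0.5270, 0.3993)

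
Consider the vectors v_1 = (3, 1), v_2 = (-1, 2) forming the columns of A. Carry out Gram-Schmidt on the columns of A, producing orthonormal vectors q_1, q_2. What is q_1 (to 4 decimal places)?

q_1 = (0.9487, 0.3162)

q_1 = v_1/‖v_1‖ = (3, 1)/3.1623 = (0.9487, 0.3162).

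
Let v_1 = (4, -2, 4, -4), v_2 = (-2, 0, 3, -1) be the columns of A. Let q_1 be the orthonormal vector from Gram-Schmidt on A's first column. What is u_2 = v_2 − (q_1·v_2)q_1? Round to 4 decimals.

u_2 = (-2.6154, 0.3077, 2.3846, -0.3846)

v_1 = (4, -2, 4, -4); ‖v_1‖ = 7.2111, so q_1 = (0.5547, -0.2774, 0.5547, -0.5547).
q_1·v_2 = 0.5547·(-2) + (-0.2774)·0 + 0.5547·3 + (-0.5547)·(-1) = 1.1094.
u_2 = v_2 − 1.1094·q_1 = (-2.6154, 0.3077, 2.3846, -0.3846).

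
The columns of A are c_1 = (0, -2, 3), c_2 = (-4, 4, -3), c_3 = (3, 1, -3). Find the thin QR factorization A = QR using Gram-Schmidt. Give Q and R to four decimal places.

Q = [[0.0000, -0.9233, 0.3841], [-0.5547, 0.3196, 0.7682], [0.8321, 0.2131, 0.5121]], R = [[3.6056, -4.7150, -3.0509], [0.0000, 4.3323, -3.0895], [0.0000, 0.0000, 0.3841]]

c_1 = (0, -2, 3); ‖c_1‖ = 3.6056, so e_1 = (0.0000, -0.5547, 0.8321).
e_1·c_2 = 0.0000·(-4) + (-0.5547)·4 + 0.8321·(-3) = -4.7150.
u_2 = c_2 + 4.7150·e_1 = (-4.0000, 1.3846, 0.9231).
‖u_2‖ = 4.3323, so e_2 = (-0.9233, 0.3196, 0.2131).
e_1·c_3 = 0.0000·3 + (-0.5547)·1 + 0.8321·(-3) = -3.0509; e_2·c_3 = (-0.9233)·3 + 0.3196·1 + 0.2131·(-3) = -3.0895.
u_3 = c_3 + 3.0509·e_1 + 3.0895·e_2 = (0.1475, 0.2951, 0.1967).
‖u_3‖ = 0.3841, so e_3 = (0.3841, 0.7682, 0.5121).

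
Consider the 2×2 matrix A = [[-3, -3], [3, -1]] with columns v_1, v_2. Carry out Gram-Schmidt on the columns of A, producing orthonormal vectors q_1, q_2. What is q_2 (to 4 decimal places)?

q_2 = (-0.7071, -0.7071)

q_1 = v_1/‖v_1‖ = (-3, 3)/4.2426 = (-0.7071, 0.7071).
r_{12} = q_1·v_2 = 1.4142.
u_2 = v_2 − 1.4142·q_1 = (-2.0000, -2.0000).
‖u_2‖ = 2.8284, so q_2 = (-0.7071, -0.7071).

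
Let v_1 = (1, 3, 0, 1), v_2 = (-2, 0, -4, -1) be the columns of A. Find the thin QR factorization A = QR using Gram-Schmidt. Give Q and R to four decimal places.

Q = [[0.3015, -0.3845], [0.9045, 0.1821], [0.0000, -0.8904], [0.3015, -0.1619]], R = [[3.3166, -0.9045], [0.0000, 4.4924]]

v_1 = (1, 3, 0, 1); ‖v_1‖ = 3.3166, so e_1 = (0.3015, 0.9045, 0.0000, 0.3015).
e_1·v_2 = 0.3015·(-2) + 0.9045·0 + 0.0000·(-4) + 0.3015·(-1) = -0.9045.
u_2 = v_2 + 0.9045·e_1 = (-1.7273, 0.8182, -4.0000, -0.7273).
‖u_2‖ = 4.4924, so e_2 = (-0.3845, 0.1821, -0.8904, -0.1619).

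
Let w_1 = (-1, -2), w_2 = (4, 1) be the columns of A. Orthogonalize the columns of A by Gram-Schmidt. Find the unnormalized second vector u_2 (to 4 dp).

u_2 = (2.8000, -1.4000)

w_1 = (-1, -2); ‖w_1‖ = 2.2361, so q_1 = (-0.4472, -0.8944).
q_1·w_2 = (-0.4472)·4 + (-0.8944)·1 = -2.6833.
u_2 = w_2 + 2.6833·q_1 = (2.8000, -1.4000).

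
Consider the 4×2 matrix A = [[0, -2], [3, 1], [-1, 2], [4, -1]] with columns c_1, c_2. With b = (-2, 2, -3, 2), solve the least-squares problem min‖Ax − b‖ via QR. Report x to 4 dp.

x = (0.6534, -0.0040)

q_1 = c_1/‖c_1‖ = (0, 3, -1, 4)/5.0990 = (0.0000, 0.5883, -0.1961, 0.7845).
r_{12} = q_1·c_2 = -0.5883.
u_2 = c_2 + 0.5883·q_1 = (-2.0000, 1.3462, 1.8846, -0.5385).
‖u_2‖ = 3.1071, so q_2 = (-0.6437, 0.4333, 0.6066, -0.1733).
Qᵀb = (3.3340, -0.0124).
Back-substitute: x_2 = -0.0124/3.1071 = -0.0040.
x_1 = (3.3340 + 0.5883·(-0.0040))/5.0990 = 0.6534.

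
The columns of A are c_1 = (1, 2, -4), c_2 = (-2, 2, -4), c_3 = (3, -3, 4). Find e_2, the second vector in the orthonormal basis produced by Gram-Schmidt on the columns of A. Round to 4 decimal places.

e_2 = (-0.9759, 0.0976, -0.1952)

c_1 = (1, 2, -4); ‖c_1‖ = 4.5826, so e_1 = (0.2182, 0.4364, -0.8729).
e_1·c_2 = 0.2182·(-2) + 0.4364·2 + (-0.8729)·(-4) = 3.9279.
u_2 = c_2 − 3.9279·e_1 = (-2.8571, 0.2857, -0.5714).
‖u_2‖ = 2.9277, so e_2 = (-0.9759, 0.0976, -0.1952).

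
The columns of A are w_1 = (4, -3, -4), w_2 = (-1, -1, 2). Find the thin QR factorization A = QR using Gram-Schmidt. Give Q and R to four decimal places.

Q = [[0.6247, -0.0608], [-0.4685, -0.8268], [-0.6247, 0.5593]], R = [[6.4031, -1.4056], [0.0000, 2.0061]]

q_1 = w_1/‖w_1‖ = (4, -3, -4)/6.4031 = (0.6247, -0.4685, -0.6247).
r_{12} = q_1·w_2 = -1.4056.
u_2 = w_2 + 1.4056·q_1 = (-0.1220, -1.6585, 1.1220).
‖u_2‖ = 2.0061, so q_2 = (-0.0608, -0.8268, 0.5593).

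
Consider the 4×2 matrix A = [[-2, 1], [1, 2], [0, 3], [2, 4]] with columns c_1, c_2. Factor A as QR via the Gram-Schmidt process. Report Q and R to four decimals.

Q = [[-0.6667, 0.5806], [0.3333, 0.2322], [0.0000, 0.6271], [0.6667, 0.4645]], R = [[3.0000, 2.6667], [0.0000, 4.7842]]

q_1 = c_1/‖c_1‖ = (-2, 1, 0, 2)/3.0000 = (-0.6667, 0.3333, 0.0000, 0.6667).
r_{12} = q_1·c_2 = 2.6667.
u_2 = c_2 − 2.6667·q_1 = (2.7778, 1.1111, 3.0000, 2.2222).
‖u_2‖ = 4.7842, so q_2 = (0.5806, 0.2322, 0.6271, 0.4645).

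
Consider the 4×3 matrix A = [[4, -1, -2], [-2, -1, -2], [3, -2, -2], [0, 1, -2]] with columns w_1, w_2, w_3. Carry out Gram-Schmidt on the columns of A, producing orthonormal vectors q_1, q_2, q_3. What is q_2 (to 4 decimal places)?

w_1 = (4, -2, 3, 0); ‖w_1‖ = 5.3852, so q_1 = (0.7428, -0.3714, 0.5571, 0.0000).
q_1·w_2 = 0.7428·(-1) + (-0.3714)·(-1) + 0.5571·(-2) + 0.0000·1 = -1.4856.
u_2 = w_2 + 1.4856·q_1 = (0.1034, -1.5517, -1.1724, 1.0000).
‖u_2‖ = 2.1893, so q_2 = (0.0473, -0.7088, -0.5355, 0.4568).

q_2 = (0.0473, -0.7088, -0.5355, 0.4568)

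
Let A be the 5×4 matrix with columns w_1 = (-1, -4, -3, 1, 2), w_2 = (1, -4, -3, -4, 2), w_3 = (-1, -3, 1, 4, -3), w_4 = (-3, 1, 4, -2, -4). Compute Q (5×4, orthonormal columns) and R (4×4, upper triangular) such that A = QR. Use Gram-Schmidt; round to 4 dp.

q_1 = w_1/‖w_1‖ = (-1, -4, -3, 1, 2)/5.5678 = (-0.1796, -0.7184, -0.5388, 0.1796, 0.3592).
r_{12} = q_1·w_2 = 4.3105.
u_2 = w_2 − 4.3105·q_1 = (1.7742, -0.9032, -0.6774, -4.7742, 0.4516).
‖u_2‖ = 5.2363, so q_2 = (0.3388, -0.1725, -0.1294, -0.9117, 0.0862).
r_{13} = q_1·w_3 = 1.4368; r_{23} = q_2·w_3 = -3.8564.
u_3 = w_3 − 1.4368·q_1 + 3.8564·q_2 = (0.5647, -2.6329, 1.2753, 0.2259, -3.1835).
‖u_3‖ = 4.3662, so q_3 = (0.1293, -0.6030, 0.2921, 0.0517, -0.7291).
r_{14} = q_1·w_4 = -4.1309; r_{24} = q_2·w_4 = -0.2279; r_{34} = q_3·w_4 = 2.9904.
u_4 = w_4 + 4.1309·q_1 + 0.2279·q_2 − 2.9904·q_3 = (-4.0515, -0.2038, 0.8713, -1.6206, -0.3161).
‖u_4‖ = 4.4656, so q_4 = (-0.9073, -0.0456, 0.1951, -0.3629, -0.0708).

Q = [[-0.1796, 0.3388, 0.1293, -0.9073], [-0.7184, -0.1725, -0.6030, -0.0456], [-0.5388, -0.1294, 0.2921, 0.1951], [0.1796, -0.9117, 0.0517, -0.3629], [0.3592, 0.0862, -0.7291, -0.0708]], R = [[5.5678, 4.3105, 1.4368, -4.1309], [0.0000, 5.2363, -3.8564, -0.2279], [0.0000, 0.0000, 4.3662, 2.9904], [0.0000, 0.0000, 0.0000, 4.4656]]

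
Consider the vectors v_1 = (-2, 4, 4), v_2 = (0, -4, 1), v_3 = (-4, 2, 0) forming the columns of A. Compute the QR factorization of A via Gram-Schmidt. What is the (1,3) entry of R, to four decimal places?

r_{13} = 2.6667

v_1 = (-2, 4, 4); ‖v_1‖ = 6.0000, so e_1 = (-0.3333, 0.6667, 0.6667).
r_{13} = e_1·v_3 = 2.6667.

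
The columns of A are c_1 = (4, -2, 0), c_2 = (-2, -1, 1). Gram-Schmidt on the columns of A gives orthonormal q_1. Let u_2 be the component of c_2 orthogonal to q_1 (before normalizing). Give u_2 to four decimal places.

u_2 = (-0.8000, -1.6000, 1.0000)

q_1 = c_1/‖c_1‖ = (4, -2, 0)/4.4721 = (0.8944, -0.4472, 0.0000).
r_{12} = q_1·c_2 = -1.3416.
u_2 = c_2 + 1.3416·q_1 = (-0.8000, -1.6000, 1.0000).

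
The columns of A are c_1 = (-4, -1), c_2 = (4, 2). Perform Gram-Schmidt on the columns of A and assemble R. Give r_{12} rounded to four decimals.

r_{12} = -4.3656

c_1 = (-4, -1); ‖c_1‖ = 4.1231, so e_1 = (-0.9701, -0.2425).
r_{12} = e_1·c_2 = -4.3656.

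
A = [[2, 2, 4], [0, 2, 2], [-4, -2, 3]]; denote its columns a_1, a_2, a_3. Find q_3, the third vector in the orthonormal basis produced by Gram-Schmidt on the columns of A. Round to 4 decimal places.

q_3 = (0.8165, -0.4082, 0.4082)

q_1 = a_1/‖a_1‖ = (2, 0, -4)/4.4721 = (0.4472, 0.0000, -0.8944).
r_{12} = q_1·a_2 = 2.6833.
u_2 = a_2 − 2.6833·q_1 = (0.8000, 2.0000, 0.4000).
‖u_2‖ = 2.1909, so q_2 = (0.3651, 0.9129, 0.1826).
r_{13} = q_1·a_3 = -0.8944; r_{23} = q_2·a_3 = 3.8341.
u_3 = a_3 + 0.8944·q_1 − 3.8341·q_2 = (3.0000, -1.5000, 1.5000).
‖u_3‖ = 3.6742, so q_3 = (0.8165, -0.4082, 0.4082).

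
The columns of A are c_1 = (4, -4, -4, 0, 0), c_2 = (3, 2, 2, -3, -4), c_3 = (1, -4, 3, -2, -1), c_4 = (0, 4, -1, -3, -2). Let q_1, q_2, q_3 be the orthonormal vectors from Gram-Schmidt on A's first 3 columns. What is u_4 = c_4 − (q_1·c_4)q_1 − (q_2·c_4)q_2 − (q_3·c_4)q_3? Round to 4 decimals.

u_4 = (-1.1045, -0.0621, -1.0424, -2.0821, 0.1809)

c_1 = (4, -4, -4, 0, 0); ‖c_1‖ = 6.9282, so q_1 = (0.5774, -0.5774, -0.5774, 0.0000, 0.0000).
q_1·c_2 = 0.5774·3 + (-0.5774)·2 + (-0.5774)·2 + 0.0000·(-3) + 0.0000·(-4) = -0.5774.
u_2 = c_2 + 0.5774·q_1 = (3.3333, 1.6667, 1.6667, -3.0000, -4.0000).
‖u_2‖ = 6.4550, so q_2 = (0.5164, 0.2582, 0.2582, -0.4648, -0.6197).
q_1·c_3 = 0.5774·1 + (-0.5774)·(-4) + (-0.5774)·3 + 0.0000·(-2) + 0.0000·(-1) = 1.1547; q_2·c_3 = 0.5164·1 + 0.2582·(-4) + 0.2582·3 + (-0.4648)·(-2) + (-0.6197)·(-1) = 1.8074.
u_3 = c_3 − 1.1547·q_1 − 1.8074·q_2 = (-0.6000, -3.8000, 3.2000, -1.1600, 0.1200).
‖u_3‖ = 5.1381, so q_3 = (-0.1168, -0.7396, 0.6228, -0.2258, 0.0234).
q_1·c_4 = 0.5774·0 + (-0.5774)·4 + (-0.5774)·(-1) + 0.0000·(-3) + 0.0000·(-2) = -1.7321; q_2·c_4 = 0.5164·0 + 0.2582·4 + 0.2582·(-1) + (-0.4648)·(-3) + (-0.6197)·(-2) = 3.4082; q_3·c_4 = (-0.1168)·0 + (-0.7396)·4 + 0.6228·(-1) + (-0.2258)·(-3) + 0.0234·(-2) = -2.9505.
u_4 = c_4 + 1.7321·q_1 − 3.4082·q_2 + 2.9505·q_3 = (-1.1045, -0.0621, -1.0424, -2.0821, 0.1809).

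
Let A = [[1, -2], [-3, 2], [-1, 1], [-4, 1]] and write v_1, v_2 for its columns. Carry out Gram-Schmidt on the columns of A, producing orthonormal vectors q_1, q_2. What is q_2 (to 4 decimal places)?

v_1 = (1, -3, -1, -4); ‖v_1‖ = 5.1962, so q_1 = (0.1925, -0.5774, -0.1925, -0.7698).
q_1·v_2 = 0.1925·(-2) + (-0.5774)·2 + (-0.1925)·1 + (-0.7698)·1 = -2.5019.
u_2 = v_2 + 2.5019·q_1 = (-1.5185, 0.5556, 0.5185, -0.9259).
‖u_2‖ = 1.9341, so q_2 = (-0.7851, 0.2872, 0.2681, -0.4787).

q_2 = (-0.7851, 0.2872, 0.2681, -0.4787)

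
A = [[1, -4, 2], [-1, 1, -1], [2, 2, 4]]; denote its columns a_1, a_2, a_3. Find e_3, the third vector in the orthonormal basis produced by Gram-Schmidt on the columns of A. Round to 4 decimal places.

e_1 = a_1/‖a_1‖ = (1, -1, 2)/2.4495 = (0.4082, -0.4082, 0.8165).
r_{12} = e_1·a_2 = -0.4082.
u_2 = a_2 + 0.4082·e_1 = (-3.8333, 0.8333, 2.3333).
‖u_2‖ = 4.5644, so e_2 = (-0.8398, 0.1826, 0.5112).
r_{13} = e_1·a_3 = 4.4907; r_{23} = e_2·a_3 = 0.1826.
u_3 = a_3 − 4.4907·e_1 − 0.1826·e_2 = (0.3200, 0.8000, 0.2400).
‖u_3‖ = 0.8944, so e_3 = (0.3578, 0.8944, 0.2683).

e_3 = (0.3578, 0.8944, 0.2683)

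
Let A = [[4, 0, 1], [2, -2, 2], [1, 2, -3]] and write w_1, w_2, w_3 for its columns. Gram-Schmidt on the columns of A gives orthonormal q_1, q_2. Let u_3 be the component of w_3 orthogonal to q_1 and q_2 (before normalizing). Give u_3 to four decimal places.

u_3 = (0.5122, -0.6829, -0.6829)

w_1 = (4, 2, 1); ‖w_1‖ = 4.5826, so q_1 = (0.8729, 0.4364, 0.2182).
q_1·w_2 = 0.8729·0 + 0.4364·(-2) + 0.2182·2 = -0.4364.
u_2 = w_2 + 0.4364·q_1 = (0.3810, -1.8095, 2.0952).
‖u_2‖ = 2.7946, so q_2 = (0.1363, -0.6475, 0.7498).
q_1·w_3 = 0.8729·1 + 0.4364·2 + 0.2182·(-3) = 1.0911; q_2·w_3 = 0.1363·1 + (-0.6475)·2 + 0.7498·(-3) = -3.4080.
u_3 = w_3 − 1.0911·q_1 + 3.4080·q_2 = (0.5122, -0.6829, -0.6829).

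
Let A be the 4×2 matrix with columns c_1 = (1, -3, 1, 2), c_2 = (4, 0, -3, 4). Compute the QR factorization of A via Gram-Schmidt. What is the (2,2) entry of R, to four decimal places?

c_1 = (1, -3, 1, 2); ‖c_1‖ = 3.8730, so e_1 = (0.2582, -0.7746, 0.2582, 0.5164).
e_1·c_2 = 0.2582·4 + (-0.7746)·0 + 0.2582·(-3) + 0.5164·4 = 2.3238.
u_2 = c_2 − 2.3238·e_1 = (3.4000, 1.8000, -3.6000, 2.8000).
r_{22} = ‖u_2‖ = 5.9666.

r_{22} = 5.9666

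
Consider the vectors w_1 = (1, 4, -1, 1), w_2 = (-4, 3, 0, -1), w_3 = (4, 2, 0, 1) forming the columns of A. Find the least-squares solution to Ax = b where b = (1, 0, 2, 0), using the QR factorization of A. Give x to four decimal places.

w_1 = (1, 4, -1, 1); ‖w_1‖ = 4.3589, so q_1 = (0.2294, 0.9177, -0.2294, 0.2294).
q_1·w_2 = 0.2294·(-4) + 0.9177·3 + (-0.2294)·0 + 0.2294·(-1) = 1.6059.
u_2 = w_2 − 1.6059·q_1 = (-4.3684, 1.5263, 0.3684, -1.3684).
‖u_2‖ = 4.8395, so q_2 = (-0.9027, 0.3154, 0.0761, -0.2828).
q_1·w_3 = 0.2294·4 + 0.9177·2 + (-0.2294)·0 + 0.2294·1 = 2.9824; q_2·w_3 = (-0.9027)·4 + 0.3154·2 + 0.0761·0 + (-0.2828)·1 = -3.2626.
u_3 = w_3 − 2.9824·q_1 + 3.2626·q_2 = (0.3708, 0.2921, 0.9326, -0.6067).
‖u_3‖ = 1.2086, so q_3 = (0.3068, 0.2417, 0.7716, -0.5020).
Qᵀb = (-0.2294, -0.7504, 1.8501).
Back-substitute: x_3 = 1.8501/1.2086 = 1.5308.
x_2 = (-0.7504 + 3.2626·1.5308)/4.8395 = 0.8769.
x_1 = (-0.2294 − 1.6059·0.8769 − 2.9824·1.5308)/4.3589 = -1.4231.

x = (-1.4231, 0.8769, 1.5308)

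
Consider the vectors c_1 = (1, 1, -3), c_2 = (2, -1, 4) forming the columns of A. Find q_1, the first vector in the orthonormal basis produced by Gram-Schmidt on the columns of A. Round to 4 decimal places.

q_1 = (0.3015, 0.3015, -0.9045)

c_1 = (1, 1, -3); ‖c_1‖ = 3.3166, so q_1 = (0.3015, 0.3015, -0.9045).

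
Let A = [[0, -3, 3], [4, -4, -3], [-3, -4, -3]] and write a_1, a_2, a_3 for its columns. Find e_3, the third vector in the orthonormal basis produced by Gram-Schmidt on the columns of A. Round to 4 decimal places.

a_1 = (0, 4, -3); ‖a_1‖ = 5.0000, so e_1 = (0.0000, 0.8000, -0.6000).
e_1·a_2 = 0.0000·(-3) + 0.8000·(-4) + (-0.6000)·(-4) = -0.8000.
u_2 = a_2 + 0.8000·e_1 = (-3.0000, -3.3600, -4.4800).
‖u_2‖ = 6.3530, so e_2 = (-0.4722, -0.5289, -0.7052).
e_1·a_3 = 0.0000·3 + 0.8000·(-3) + (-0.6000)·(-3) = -0.6000; e_2·a_3 = (-0.4722)·3 + (-0.5289)·(-3) + (-0.7052)·(-3) = 2.2856.
u_3 = a_3 + 0.6000·e_1 − 2.2856·e_2 = (4.0793, -1.3112, -1.7483).
‖u_3‖ = 4.6278, so e_3 = (0.8815, -0.2833, -0.3778).

e_3 = (0.8815, -0.2833, -0.3778)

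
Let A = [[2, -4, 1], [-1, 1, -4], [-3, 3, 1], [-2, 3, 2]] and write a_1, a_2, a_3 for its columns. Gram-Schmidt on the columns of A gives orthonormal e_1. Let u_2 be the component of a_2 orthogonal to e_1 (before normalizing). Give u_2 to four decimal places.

u_2 = (-1.3333, -0.3333, -1.0000, 0.3333)

a_1 = (2, -1, -3, -2); ‖a_1‖ = 4.2426, so e_1 = (0.4714, -0.2357, -0.7071, -0.4714).
e_1·a_2 = 0.4714·(-4) + (-0.2357)·1 + (-0.7071)·3 + (-0.4714)·3 = -5.6569.
u_2 = a_2 + 5.6569·e_1 = (-1.3333, -0.3333, -1.0000, 0.3333).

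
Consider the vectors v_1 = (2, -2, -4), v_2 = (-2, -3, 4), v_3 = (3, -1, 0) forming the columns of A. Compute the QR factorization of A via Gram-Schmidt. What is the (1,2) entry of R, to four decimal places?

r_{12} = -2.8577

e_1 = v_1/‖v_1‖ = (2, -2, -4)/4.8990 = (0.4082, -0.4082, -0.8165).
r_{12} = e_1·v_2 = -2.8577.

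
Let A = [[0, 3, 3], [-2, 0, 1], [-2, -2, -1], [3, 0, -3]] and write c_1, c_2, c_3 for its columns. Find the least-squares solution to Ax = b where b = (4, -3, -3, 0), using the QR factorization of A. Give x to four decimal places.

x = (1.9091, -0.8182, 1.9091)

q_1 = c_1/‖c_1‖ = (0, -2, -2, 3)/4.1231 = (0.0000, -0.4851, -0.4851, 0.7276).
r_{12} = q_1·c_2 = 0.9701.
u_2 = c_2 − 0.9701·q_1 = (3.0000, 0.4706, -1.5294, -0.7059).
‖u_2‖ = 3.4726, so q_2 = (0.8639, 0.1355, -0.4404, -0.2033).
r_{13} = q_1·c_3 = -2.1828; r_{23} = q_2·c_3 = 3.7775.
u_3 = c_3 + 2.1828·q_1 − 3.7775·q_2 = (-0.2634, -0.5707, -0.3951, -0.6439).
‖u_3‖ = 0.9828, so q_3 = (-0.2680, -0.5807, -0.4020, -0.6552).
Qᵀb = (2.9104, 4.3704, 1.8762).
Back-substitute: x_3 = 1.8762/0.9828 = 1.9091.
x_2 = (4.3704 − 3.7775·1.9091)/3.4726 = -0.8182.
x_1 = (2.9104 − 0.9701·(-0.8182) + 2.1828·1.9091)/4.1231 = 1.9091.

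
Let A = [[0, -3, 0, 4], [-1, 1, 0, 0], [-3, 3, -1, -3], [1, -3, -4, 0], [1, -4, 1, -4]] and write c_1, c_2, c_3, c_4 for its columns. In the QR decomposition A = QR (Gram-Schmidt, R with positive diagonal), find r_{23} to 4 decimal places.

r_{23} = 1.1204

q_1 = c_1/‖c_1‖ = (0, -1, -3, 1, 1)/3.4641 = (0.0000, -0.2887, -0.8660, 0.2887, 0.2887).
r_{12} = q_1·c_2 = -4.9075.
u_2 = c_2 + 4.9075·q_1 = (-3.0000, -0.4167, -1.2500, -1.5833, -2.5833).
‖u_2‖ = 4.4628, so q_2 = (-0.6722, -0.0934, -0.2801, -0.3548, -0.5789).
r_{23} = q_2·c_3 = 1.1204.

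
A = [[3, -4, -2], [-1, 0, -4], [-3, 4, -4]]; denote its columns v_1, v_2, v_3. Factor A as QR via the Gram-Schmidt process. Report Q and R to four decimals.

Q = [[0.6882, -0.1622, -0.7071], [-0.2294, -0.9733, 0.0000], [-0.6882, 0.1622, -0.7071]], R = [[4.3589, -5.5060, 2.2942], [0.0000, 1.2978, 3.5689], [0.0000, 0.0000, 4.2426]]

q_1 = v_1/‖v_1‖ = (3, -1, -3)/4.3589 = (0.6882, -0.2294, -0.6882).
r_{12} = q_1·v_2 = -5.5060.
u_2 = v_2 + 5.5060·q_1 = (-0.2105, -1.2632, 0.2105).
‖u_2‖ = 1.2978, so q_2 = (-0.1622, -0.9733, 0.1622).
r_{13} = q_1·v_3 = 2.2942; r_{23} = q_2·v_3 = 3.5689.
u_3 = v_3 − 2.2942·q_1 − 3.5689·q_2 = (-3.0000, 0.0000, -3.0000).
‖u_3‖ = 4.2426, so q_3 = (-0.7071, 0.0000, -0.7071).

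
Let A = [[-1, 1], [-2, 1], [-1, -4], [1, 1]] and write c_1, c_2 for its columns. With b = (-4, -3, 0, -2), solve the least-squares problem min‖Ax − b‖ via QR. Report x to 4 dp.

c_1 = (-1, -2, -1, 1); ‖c_1‖ = 2.6458, so e_1 = (-0.3780, -0.7559, -0.3780, 0.3780).
e_1·c_2 = (-0.3780)·1 + (-0.7559)·1 + (-0.3780)·(-4) + 0.3780·1 = 0.7559.
u_2 = c_2 − 0.7559·e_1 = (1.2857, 1.5714, -3.7143, 0.7143).
‖u_2‖ = 4.2929, so e_2 = (0.2995, 0.3661, -0.8652, 0.1664).
Qᵀb = (3.0237, -2.6290).
Back-substitute: x_2 = -2.6290/4.2929 = -0.6124.
x_1 = (3.0237 − 0.7559·(-0.6124))/2.6458 = 1.3178.

x = (1.3178, -0.6124)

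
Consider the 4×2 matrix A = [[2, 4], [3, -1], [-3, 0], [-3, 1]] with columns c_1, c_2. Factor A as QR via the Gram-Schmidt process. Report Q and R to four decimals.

c_1 = (2, 3, -3, -3); ‖c_1‖ = 5.5678, so q_1 = (0.3592, 0.5388, -0.5388, -0.5388).
q_1·c_2 = 0.3592·4 + 0.5388·(-1) + (-0.5388)·0 + (-0.5388)·1 = 0.3592.
u_2 = c_2 − 0.3592·q_1 = (3.8710, -1.1935, 0.1935, 1.1935).
‖u_2‖ = 4.2274, so q_2 = (0.9157, -0.2823, 0.0458, 0.2823).

Q = [[0.3592, 0.9157], [0.5388, -0.2823], [-0.5388, 0.0458], [-0.5388, 0.2823]], R = [[5.5678, 0.3592], [0.0000, 4.2274]]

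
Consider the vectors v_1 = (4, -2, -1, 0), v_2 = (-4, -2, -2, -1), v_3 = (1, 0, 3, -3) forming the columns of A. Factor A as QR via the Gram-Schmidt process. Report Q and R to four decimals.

v_1 = (4, -2, -1, 0); ‖v_1‖ = 4.5826, so e_1 = (0.8729, -0.4364, -0.2182, 0.0000).
e_1·v_2 = 0.8729·(-4) + (-0.4364)·(-2) + (-0.2182)·(-2) + 0.0000·(-1) = -2.1822.
u_2 = v_2 + 2.1822·e_1 = (-2.0952, -2.9524, -2.4762, -1.0000).
‖u_2‖ = 4.4987, so e_2 = (-0.4657, -0.6563, -0.5504, -0.2223).
e_1·v_3 = 0.8729·1 + (-0.4364)·0 + (-0.2182)·3 + 0.0000·(-3) = 0.2182; e_2·v_3 = (-0.4657)·1 + (-0.6563)·0 + (-0.5504)·3 + (-0.2223)·(-3) = -1.4502.
u_3 = v_3 − 0.2182·e_1 + 1.4502·e_2 = (0.1341, -0.8565, 2.2494, -3.3224).
‖u_3‖ = 4.1048, so e_3 = (0.0327, -0.2087, 0.5480, -0.8094).

Q = [[0.8729, -0.4657, 0.0327], [-0.4364, -0.6563, -0.2087], [-0.2182, -0.5504, 0.5480], [0.0000, -0.2223, -0.8094]], R = [[4.5826, -2.1822, 0.2182], [0.0000, 4.4987, -1.4502], [0.0000, 0.0000, 4.1048]]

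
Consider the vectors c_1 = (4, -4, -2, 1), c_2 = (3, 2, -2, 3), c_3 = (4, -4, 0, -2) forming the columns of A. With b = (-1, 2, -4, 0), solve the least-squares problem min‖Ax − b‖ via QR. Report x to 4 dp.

c_1 = (4, -4, -2, 1); ‖c_1‖ = 6.0828, so q_1 = (0.6576, -0.6576, -0.3288, 0.1644).
q_1·c_2 = 0.6576·3 + (-0.6576)·2 + (-0.3288)·(-2) + 0.1644·3 = 1.8084.
u_2 = c_2 − 1.8084·q_1 = (1.8108, 3.1892, -1.4054, 2.7027).
‖u_2‖ = 4.7676, so q_2 = (0.3798, 0.6689, -0.2948, 0.5669).
q_1·c_3 = 0.6576·4 + (-0.6576)·(-4) + (-0.3288)·0 + 0.1644·(-2) = 4.9320; q_2·c_3 = 0.3798·4 + 0.6689·(-4) + (-0.2948)·0 + 0.5669·(-2) = -2.2902.
u_3 = c_3 − 4.9320·q_1 + 2.2902·q_2 = (1.6266, 0.7753, 0.9465, -1.5125).
‖u_3‖ = 2.5358, so q_3 = (0.6415, 0.3057, 0.3732, -0.5964).
Qᵀb = (-0.6576, 2.1372, -1.5230).
Back-substitute: x_3 = -1.5230/2.5358 = -0.6006.
x_2 = (2.1372 + 2.2902·(-0.6006))/4.7676 = 0.1598.
x_1 = (-0.6576 − 1.8084·0.1598 − 4.9320·(-0.6006))/6.0828 = 0.3314.

x = (0.3314, 0.1598, -0.6006)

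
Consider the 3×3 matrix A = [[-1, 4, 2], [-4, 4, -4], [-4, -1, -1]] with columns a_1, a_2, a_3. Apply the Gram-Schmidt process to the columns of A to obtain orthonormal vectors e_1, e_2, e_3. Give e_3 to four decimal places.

e_3 = (0.6930, -0.5890, 0.4158)

a_1 = (-1, -4, -4); ‖a_1‖ = 5.7446, so e_1 = (-0.1741, -0.6963, -0.6963).
e_1·a_2 = (-0.1741)·4 + (-0.6963)·4 + (-0.6963)·(-1) = -2.7852.
u_2 = a_2 + 2.7852·e_1 = (3.5152, 2.0606, -2.9394).
‖u_2‖ = 5.0242, so e_2 = (0.6996, 0.4101, -0.5850).
e_1·a_3 = (-0.1741)·2 + (-0.6963)·(-4) + (-0.6963)·(-1) = 3.1334; e_2·a_3 = 0.6996·2 + 0.4101·(-4) + (-0.5850)·(-1) = 0.3438.
u_3 = a_3 − 3.1334·e_1 − 0.3438·e_2 = (2.3049, -1.9592, 1.3830).
‖u_3‖ = 3.3262, so e_3 = (0.6930, -0.5890, 0.4158).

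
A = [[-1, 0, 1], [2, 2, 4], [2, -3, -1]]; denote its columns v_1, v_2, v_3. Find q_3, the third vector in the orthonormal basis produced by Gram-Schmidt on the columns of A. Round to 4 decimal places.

q_3 = (0.9407, 0.2822, 0.1881)

q_1 = v_1/‖v_1‖ = (-1, 2, 2)/3.0000 = (-0.3333, 0.6667, 0.6667).
r_{12} = q_1·v_2 = -0.6667.
u_2 = v_2 + 0.6667·q_1 = (-0.2222, 2.4444, -2.5556).
‖u_2‖ = 3.5434, so q_2 = (-0.0627, 0.6899, -0.7212).
r_{13} = q_1·v_3 = 1.6667; r_{23} = q_2·v_3 = 3.4180.
u_3 = v_3 − 1.6667·q_1 − 3.4180·q_2 = (1.7699, 0.5310, 0.3540).
‖u_3‖ = 1.8814, so q_3 = (0.9407, 0.2822, 0.1881).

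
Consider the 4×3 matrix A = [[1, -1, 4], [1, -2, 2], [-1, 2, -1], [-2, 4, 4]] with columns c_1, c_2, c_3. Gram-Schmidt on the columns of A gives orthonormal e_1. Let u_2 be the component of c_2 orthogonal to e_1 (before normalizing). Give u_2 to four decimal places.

e_1 = c_1/‖c_1‖ = (1, 1, -1, -2)/2.6458 = (0.3780, 0.3780, -0.3780, -0.7559).
r_{12} = e_1·c_2 = -4.9135.
u_2 = c_2 + 4.9135·e_1 = (0.8571, -0.1429, 0.1429, 0.2857).

u_2 = (0.8571, -0.1429, 0.1429, 0.2857)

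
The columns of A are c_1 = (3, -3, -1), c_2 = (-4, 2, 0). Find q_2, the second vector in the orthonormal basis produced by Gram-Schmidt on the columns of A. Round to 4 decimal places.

q_2 = (-0.6745, -0.4905, -0.5518)

q_1 = c_1/‖c_1‖ = (3, -3, -1)/4.3589 = (0.6882, -0.6882, -0.2294).
r_{12} = q_1·c_2 = -4.1295.
u_2 = c_2 + 4.1295·q_1 = (-1.1579, -0.8421, -0.9474).
‖u_2‖ = 1.7168, so q_2 = (-0.6745, -0.4905, -0.5518).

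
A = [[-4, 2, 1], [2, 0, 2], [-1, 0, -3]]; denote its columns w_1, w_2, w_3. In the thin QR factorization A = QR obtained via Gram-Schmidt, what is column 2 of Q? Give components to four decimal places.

w_1 = (-4, 2, -1); ‖w_1‖ = 4.5826, so q_1 = (-0.8729, 0.4364, -0.2182).
q_1·w_2 = (-0.8729)·2 + 0.4364·0 + (-0.2182)·0 = -1.7457.
u_2 = w_2 + 1.7457·q_1 = (0.4762, 0.7619, -0.3810).
‖u_2‖ = 0.9759, so q_2 = (0.4880, 0.7807, -0.3904).

q_2 = (0.4880, 0.7807, -0.3904)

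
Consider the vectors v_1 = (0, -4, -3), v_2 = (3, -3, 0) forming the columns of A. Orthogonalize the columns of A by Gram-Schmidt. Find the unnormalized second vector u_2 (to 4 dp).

e_1 = v_1/‖v_1‖ = (0, -4, -3)/5.0000 = (0.0000, -0.8000, -0.6000).
r_{12} = e_1·v_2 = 2.4000.
u_2 = v_2 − 2.4000·e_1 = (3.0000, -1.0800, 1.4400).

u_2 = (3.0000, -1.0800, 1.4400)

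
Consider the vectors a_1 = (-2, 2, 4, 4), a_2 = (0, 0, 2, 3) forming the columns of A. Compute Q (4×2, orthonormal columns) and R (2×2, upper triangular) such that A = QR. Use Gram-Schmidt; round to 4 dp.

Q = [[-0.3162, 0.5774], [0.3162, -0.5774], [0.6325, 0.0000], [0.6325, 0.5774]], R = [[6.3246, 3.1623], [0.0000, 1.7321]]

a_1 = (-2, 2, 4, 4); ‖a_1‖ = 6.3246, so e_1 = (-0.3162, 0.3162, 0.6325, 0.6325).
e_1·a_2 = (-0.3162)·0 + 0.3162·0 + 0.6325·2 + 0.6325·3 = 3.1623.
u_2 = a_2 − 3.1623·e_1 = (1.0000, -1.0000, 0.0000, 1.0000).
‖u_2‖ = 1.7321, so e_2 = (0.5774, -0.5774, 0.0000, 0.5774).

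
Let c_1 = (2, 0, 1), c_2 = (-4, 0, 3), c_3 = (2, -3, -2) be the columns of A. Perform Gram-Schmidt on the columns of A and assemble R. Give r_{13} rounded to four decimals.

e_1 = c_1/‖c_1‖ = (2, 0, 1)/2.2361 = (0.8944, 0.0000, 0.4472).
r_{13} = e_1·c_3 = 0.8944.

r_{13} = 0.8944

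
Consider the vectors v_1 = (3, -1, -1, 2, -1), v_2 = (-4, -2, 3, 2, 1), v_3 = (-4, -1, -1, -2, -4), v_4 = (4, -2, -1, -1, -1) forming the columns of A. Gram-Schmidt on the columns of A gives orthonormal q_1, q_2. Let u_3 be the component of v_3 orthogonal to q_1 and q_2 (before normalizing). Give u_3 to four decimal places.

u_3 = (-2.0676, -1.5541, -1.6892, -0.8378, -4.6351)

v_1 = (3, -1, -1, 2, -1); ‖v_1‖ = 4.0000, so q_1 = (0.7500, -0.2500, -0.2500, 0.5000, -0.2500).
q_1·v_2 = 0.7500·(-4) + (-0.2500)·(-2) + (-0.2500)·3 + 0.5000·2 + (-0.2500)·1 = -2.5000.
u_2 = v_2 + 2.5000·q_1 = (-2.1250, -2.6250, 2.3750, 3.2500, 0.3750).
‖u_2‖ = 5.2678, so q_2 = (-0.4034, -0.4983, 0.4509, 0.6170, 0.0712).
q_1·v_3 = 0.7500·(-4) + (-0.2500)·(-1) + (-0.2500)·(-1) + 0.5000·(-2) + (-0.2500)·(-4) = -2.5000; q_2·v_3 = (-0.4034)·(-4) + (-0.4983)·(-1) + 0.4509·(-1) + 0.6170·(-2) + 0.0712·(-4) = 0.1424.
u_3 = v_3 + 2.5000·q_1 − 0.1424·q_2 = (-2.0676, -1.5541, -1.6892, -0.8378, -4.6351).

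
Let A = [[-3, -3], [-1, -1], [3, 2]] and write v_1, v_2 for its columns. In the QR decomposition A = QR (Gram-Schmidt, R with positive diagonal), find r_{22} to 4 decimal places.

e_1 = v_1/‖v_1‖ = (-3, -1, 3)/4.3589 = (-0.6882, -0.2294, 0.6882).
r_{12} = e_1·v_2 = 3.6707.
u_2 = v_2 − 3.6707·e_1 = (-0.4737, -0.1579, -0.5263).
r_{22} = ‖u_2‖ = 0.7255.

r_{22} = 0.7255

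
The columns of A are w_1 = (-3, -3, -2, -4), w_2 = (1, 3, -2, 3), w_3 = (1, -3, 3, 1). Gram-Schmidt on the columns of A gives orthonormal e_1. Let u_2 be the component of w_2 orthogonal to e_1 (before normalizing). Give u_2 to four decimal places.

u_2 = (-0.5789, 1.4211, -3.0526, 0.8947)

w_1 = (-3, -3, -2, -4); ‖w_1‖ = 6.1644, so e_1 = (-0.4867, -0.4867, -0.3244, -0.6489).
e_1·w_2 = (-0.4867)·1 + (-0.4867)·3 + (-0.3244)·(-2) + (-0.6489)·3 = -3.2444.
u_2 = w_2 + 3.2444·e_1 = (-0.5789, 1.4211, -3.0526, 0.8947).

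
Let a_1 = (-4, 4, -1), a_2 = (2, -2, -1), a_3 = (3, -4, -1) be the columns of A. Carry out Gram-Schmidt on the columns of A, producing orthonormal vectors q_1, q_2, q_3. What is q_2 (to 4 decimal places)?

q_2 = (0.1231, -0.1231, -0.9847)

q_1 = a_1/‖a_1‖ = (-4, 4, -1)/5.7446 = (-0.6963, 0.6963, -0.1741).
r_{12} = q_1·a_2 = -2.6112.
u_2 = a_2 + 2.6112·q_1 = (0.1818, -0.1818, -1.4545).
‖u_2‖ = 1.4771, so q_2 = (0.1231, -0.1231, -0.9847).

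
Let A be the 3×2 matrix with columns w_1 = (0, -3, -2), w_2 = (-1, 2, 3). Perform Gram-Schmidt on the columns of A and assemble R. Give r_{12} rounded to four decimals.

w_1 = (0, -3, -2); ‖w_1‖ = 3.6056, so e_1 = (0.0000, -0.8321, -0.5547).
r_{12} = e_1·w_2 = -3.3282.

r_{12} = -3.3282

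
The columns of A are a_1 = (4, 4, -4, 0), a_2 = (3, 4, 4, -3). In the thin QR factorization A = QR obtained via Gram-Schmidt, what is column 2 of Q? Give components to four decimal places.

e_2 = (0.2917, 0.4376, 0.7293, -0.4376)

e_1 = a_1/‖a_1‖ = (4, 4, -4, 0)/6.9282 = (0.5774, 0.5774, -0.5774, 0.0000).
r_{12} = e_1·a_2 = 1.7321.
u_2 = a_2 − 1.7321·e_1 = (2.0000, 3.0000, 5.0000, -3.0000).
‖u_2‖ = 6.8557, so e_2 = (0.2917, 0.4376, 0.7293, -0.4376).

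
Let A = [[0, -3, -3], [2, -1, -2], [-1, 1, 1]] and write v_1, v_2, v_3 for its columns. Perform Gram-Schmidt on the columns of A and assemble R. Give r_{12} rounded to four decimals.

v_1 = (0, 2, -1); ‖v_1‖ = 2.2361, so e_1 = (0.0000, 0.8944, -0.4472).
r_{12} = e_1·v_2 = -1.3416.

r_{12} = -1.3416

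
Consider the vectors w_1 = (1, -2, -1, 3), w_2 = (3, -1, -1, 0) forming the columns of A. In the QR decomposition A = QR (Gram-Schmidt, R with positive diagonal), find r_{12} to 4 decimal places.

r_{12} = 1.5492

w_1 = (1, -2, -1, 3); ‖w_1‖ = 3.8730, so q_1 = (0.2582, -0.5164, -0.2582, 0.7746).
r_{12} = q_1·w_2 = 1.5492.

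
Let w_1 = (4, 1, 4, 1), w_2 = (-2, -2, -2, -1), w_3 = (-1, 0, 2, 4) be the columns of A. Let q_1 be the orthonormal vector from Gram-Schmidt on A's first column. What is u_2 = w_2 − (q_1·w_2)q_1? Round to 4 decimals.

u_2 = (0.2353, -1.4412, 0.2353, -0.4412)

w_1 = (4, 1, 4, 1); ‖w_1‖ = 5.8310, so q_1 = (0.6860, 0.1715, 0.6860, 0.1715).
q_1·w_2 = 0.6860·(-2) + 0.1715·(-2) + 0.6860·(-2) + 0.1715·(-1) = -3.2585.
u_2 = w_2 + 3.2585·q_1 = (0.2353, -1.4412, 0.2353, -0.4412).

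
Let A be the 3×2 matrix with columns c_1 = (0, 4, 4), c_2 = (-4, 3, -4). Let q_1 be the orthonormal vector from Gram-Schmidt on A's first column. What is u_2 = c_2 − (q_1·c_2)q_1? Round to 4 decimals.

u_2 = (-4.0000, 3.5000, -3.5000)

q_1 = c_1/‖c_1‖ = (0, 4, 4)/5.6569 = (0.0000, 0.7071, 0.7071).
r_{12} = q_1·c_2 = -0.7071.
u_2 = c_2 + 0.7071·q_1 = (-4.0000, 3.5000, -3.5000).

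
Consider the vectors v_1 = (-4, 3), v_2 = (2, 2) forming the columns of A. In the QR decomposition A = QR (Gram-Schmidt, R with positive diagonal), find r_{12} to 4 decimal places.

q_1 = v_1/‖v_1‖ = (-4, 3)/5.0000 = (-0.8000, 0.6000).
r_{12} = q_1·v_2 = -0.4000.

r_{12} = -0.4000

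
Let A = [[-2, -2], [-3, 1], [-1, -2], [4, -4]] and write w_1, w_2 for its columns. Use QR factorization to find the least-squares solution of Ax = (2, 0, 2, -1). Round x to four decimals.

x = (-0.5198, -0.4303)

w_1 = (-2, -3, -1, 4); ‖w_1‖ = 5.4772, so q_1 = (-0.3651, -0.5477, -0.1826, 0.7303).
q_1·w_2 = (-0.3651)·(-2) + (-0.5477)·1 + (-0.1826)·(-2) + 0.7303·(-4) = -2.3735.
u_2 = w_2 + 2.3735·q_1 = (-2.8667, -0.3000, -2.4333, -2.2667).
‖u_2‖ = 4.4008, so q_2 = (-0.6514, -0.0682, -0.5529, -0.5151).
Qᵀb = (-1.8257, -1.8936).
Back-substitute: x_2 = -1.8936/4.4008 = -0.4303.
x_1 = (-1.8257 + 2.3735·(-0.4303))/5.4772 = -0.5198.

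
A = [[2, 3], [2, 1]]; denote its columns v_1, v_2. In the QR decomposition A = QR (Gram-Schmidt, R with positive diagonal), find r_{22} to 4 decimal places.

r_{22} = 1.4142

v_1 = (2, 2); ‖v_1‖ = 2.8284, so e_1 = (0.7071, 0.7071).
e_1·v_2 = 0.7071·3 + 0.7071·1 = 2.8284.
u_2 = v_2 − 2.8284·e_1 = (1.0000, -1.0000).
r_{22} = ‖u_2‖ = 1.4142.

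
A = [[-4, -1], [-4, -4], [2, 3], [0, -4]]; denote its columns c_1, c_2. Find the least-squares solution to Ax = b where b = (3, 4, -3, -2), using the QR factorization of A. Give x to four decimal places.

x = (-1.0861, 0.1962)

e_1 = c_1/‖c_1‖ = (-4, -4, 2, 0)/6.0000 = (-0.6667, -0.6667, 0.3333, 0.0000).
r_{12} = e_1·c_2 = 4.3333.
u_2 = c_2 − 4.3333·e_1 = (1.8889, -1.1111, 1.5556, -4.0000).
‖u_2‖ = 4.8189, so e_2 = (0.3920, -0.2306, 0.3228, -0.8301).
Qᵀb = (-5.6667, 0.9453).
Back-substitute: x_2 = 0.9453/4.8189 = 0.1962.
x_1 = (-5.6667 − 4.3333·0.1962)/6.0000 = -1.0861.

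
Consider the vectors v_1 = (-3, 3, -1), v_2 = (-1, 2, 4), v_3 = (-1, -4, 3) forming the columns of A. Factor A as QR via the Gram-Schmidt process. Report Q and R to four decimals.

v_1 = (-3, 3, -1); ‖v_1‖ = 4.3589, so e_1 = (-0.6882, 0.6882, -0.2294).
e_1·v_2 = (-0.6882)·(-1) + 0.6882·2 + (-0.2294)·4 = 1.1471.
u_2 = v_2 − 1.1471·e_1 = (-0.2105, 1.2105, 4.2632).
‖u_2‖ = 4.4367, so e_2 = (-0.0475, 0.2728, 0.9609).
e_1·v_3 = (-0.6882)·(-1) + 0.6882·(-4) + (-0.2294)·3 = -2.7530; e_2·v_3 = (-0.0475)·(-1) + 0.2728·(-4) + 0.9609·3 = 1.8387.
u_3 = v_3 + 2.7530·e_1 − 1.8387·e_2 = (-2.8075, -2.6070, 0.6016).
‖u_3‖ = 3.8782, so e_3 = (-0.7239, -0.6722, 0.1551).

Q = [[-0.6882, -0.0475, -0.7239], [0.6882, 0.2728, -0.6722], [-0.2294, 0.9609, 0.1551]], R = [[4.3589, 1.1471, -2.7530], [0.0000, 4.4367, 1.8387], [0.0000, 0.0000, 3.8782]]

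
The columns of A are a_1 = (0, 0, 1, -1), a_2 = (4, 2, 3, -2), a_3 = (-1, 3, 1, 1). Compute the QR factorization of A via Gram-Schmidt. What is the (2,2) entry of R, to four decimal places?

r_{22} = 4.5277

a_1 = (0, 0, 1, -1); ‖a_1‖ = 1.4142, so e_1 = (0.0000, 0.0000, 0.7071, -0.7071).
e_1·a_2 = 0.0000·4 + 0.0000·2 + 0.7071·3 + (-0.7071)·(-2) = 3.5355.
u_2 = a_2 − 3.5355·e_1 = (4.0000, 2.0000, 0.5000, 0.5000).
r_{22} = ‖u_2‖ = 4.5277.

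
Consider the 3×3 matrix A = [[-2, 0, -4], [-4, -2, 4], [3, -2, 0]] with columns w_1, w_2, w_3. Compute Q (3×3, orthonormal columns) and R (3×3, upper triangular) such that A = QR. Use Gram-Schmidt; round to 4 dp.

Q = [[-0.3714, 0.0492, -0.9272], [-0.7428, -0.6149, 0.2649], [0.5571, -0.7871, -0.2649]], R = [[5.3852, 0.3714, -1.4856], [0.0000, 2.8039, -2.6564], [0.0000, 0.0000, 4.7683]]

w_1 = (-2, -4, 3); ‖w_1‖ = 5.3852, so e_1 = (-0.3714, -0.7428, 0.5571).
e_1·w_2 = (-0.3714)·0 + (-0.7428)·(-2) + 0.5571·(-2) = 0.3714.
u_2 = w_2 − 0.3714·e_1 = (0.1379, -1.7241, -2.2069).
‖u_2‖ = 2.8039, so e_2 = (0.0492, -0.6149, -0.7871).
e_1·w_3 = (-0.3714)·(-4) + (-0.7428)·4 + 0.5571·0 = -1.4856; e_2·w_3 = 0.0492·(-4) + (-0.6149)·4 + (-0.7871)·0 = -2.6564.
u_3 = w_3 + 1.4856·e_1 + 2.6564·e_2 = (-4.4211, 1.2632, -1.2632).
‖u_3‖ = 4.7683, so e_3 = (-0.9272, 0.2649, -0.2649).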